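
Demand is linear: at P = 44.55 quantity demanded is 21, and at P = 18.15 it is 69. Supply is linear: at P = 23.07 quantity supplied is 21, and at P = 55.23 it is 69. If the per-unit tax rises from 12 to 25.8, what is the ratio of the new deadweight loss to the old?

Demand slope = (18.15 − 44.55)/(69 − 21) = −0.55, so P = 56.1 − 0.55Q.
Supply slope = (55.23 − 23.07)/(69 − 21) = 0.67, so P = 9 + 0.67Q.
Competitive equilibrium: 56.1 − 0.55Q = 9 + 0.67Q → Q* = 38.6066, P* = 34.8664.
For a per-unit tax t: ΔQ = t/1.22, so DWL = ½·t·(t/1.22) = t²/2.44.
At t = 12: DWL = 59.016. At t = 25.8: DWL = 272.803.
Ratio = (25.8/12)² = 4.6225.

4.6225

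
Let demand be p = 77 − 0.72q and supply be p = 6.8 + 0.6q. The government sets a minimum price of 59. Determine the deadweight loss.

524.18

Competitive equilibrium: 77 − 0.72q = 6.8 + 0.6q → q* = 53.1818, p* = 38.7091.
At the floor p = 59, quantity demanded = (77 − 59)/0.72 = 25.
Sellers' marginal cost at q' = 25: 6.8 + 0.6·25 = 21.8.
Δq = 53.1818 − 25 = 28.1818; wedge = 59 − 21.8 = 37.2.
Deadweight loss = ½ × 28.1818 × 37.2 = 524.18.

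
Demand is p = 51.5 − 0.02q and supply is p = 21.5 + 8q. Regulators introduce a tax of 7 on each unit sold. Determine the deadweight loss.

Competitive equilibrium: 51.5 − 0.02q = 21.5 + 8q → q* = 3.7406, p* = 51.4252.
With the tax, the buyer price exceeds the seller price by 7: (51.5 − 0.02q) − (21.5 + 8q) = 7 → q' = 2.8678.
Δq = 3.7406 − 2.8678 = 0.8728; the wedge equals the tax, 7.
Deadweight loss = ½ × 0.8728 × 7 = 3.05.

3.05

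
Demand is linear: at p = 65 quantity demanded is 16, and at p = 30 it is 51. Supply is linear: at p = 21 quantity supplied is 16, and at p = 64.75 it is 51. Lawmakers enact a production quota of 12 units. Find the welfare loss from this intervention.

624.22

Demand slope = (30 − 65)/(51 − 16) = −1, so p = 81 − q.
Supply slope = (64.75 − 21)/(51 − 16) = 1.25, so p = 1 + 1.25q.
Competitive equilibrium: 81 − q = 1 + 1.25q → q* = 35.5556, p* = 45.4444.
At q = 12: demand price = 81 − 1·12 = 69; supply price = 1 + 1.25·12 = 16.
Δq = 35.5556 − 12 = 23.5556; wedge = 69 − 16 = 53.
Welfare loss = ½ × 23.5556 × 53 = 624.22.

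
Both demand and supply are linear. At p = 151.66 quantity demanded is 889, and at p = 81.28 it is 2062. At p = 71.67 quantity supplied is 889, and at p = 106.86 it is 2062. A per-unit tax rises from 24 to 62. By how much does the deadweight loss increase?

Demand slope = (81.28 − 151.66)/(2062 − 889) = −0.06, so p = 205 − 0.06q.
Supply slope = (106.86 − 71.67)/(2062 − 889) = 0.03, so p = 45 + 0.03q.
Competitive equilibrium: 205 − 0.06q = 45 + 0.03q → q* = 1777.7778, p* = 98.3333.
For a per-unit tax t: Δq = t/0.09, so DWL = ½·t·(t/0.09) = t²/0.18.
At t = 24: DWL = 3200. At t = 62: DWL = 21355.556.
Increase = 21355.556 − 3200 = 18155.56.

18155.56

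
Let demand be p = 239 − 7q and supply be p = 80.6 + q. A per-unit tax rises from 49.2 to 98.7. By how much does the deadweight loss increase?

457.57

Competitive equilibrium: 239 − 7q = 80.6 + q → q* = 19.8, p* = 100.4.
For a per-unit tax t: Δq = t/8, so DWL = ½·t·(t/8) = t²/16.
At t = 49.2: DWL = 151.29. At t = 98.7: DWL = 608.856.
Increase = 608.856 − 151.29 = 457.57.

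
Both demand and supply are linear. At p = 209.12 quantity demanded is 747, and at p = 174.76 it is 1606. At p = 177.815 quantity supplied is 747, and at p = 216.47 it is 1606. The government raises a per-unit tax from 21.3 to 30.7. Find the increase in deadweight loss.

Demand slope = (174.76 − 209.12)/(1606 − 747) = −0.04, so p = 239 − 0.04q.
Supply slope = (216.47 − 177.815)/(1606 − 747) = 0.045, so p = 144.2 + 0.045q.
Competitive equilibrium: 239 − 0.04q = 144.2 + 0.045q → q* = 1115.2941, p* = 194.3882.
For a per-unit tax t: Δq = t/0.085, so DWL = ½·t·(t/0.085) = t²/0.17.
At t = 21.3: DWL = 2668.765. At t = 30.7: DWL = 5544.059.
Increase = 5544.059 − 2668.765 = 2875.29.

2875.29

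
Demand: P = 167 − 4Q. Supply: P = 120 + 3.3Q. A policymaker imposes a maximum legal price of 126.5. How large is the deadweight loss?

72.89

Competitive equilibrium: 167 − 4Q = 120 + 3.3Q → Q* = 6.4384, P* = 141.2466.
At the ceiling P = 126.5, quantity supplied = (126.5 − 120)/3.3 = 1.9697.
Willingness to pay at Q' = 1.9697: 167 − 4·1.9697 = 159.1212.
ΔQ = 6.4384 − 1.9697 = 4.4687; wedge = 159.1212 − 126.5 = 32.6212.
The triangle = ½ × 4.4687 × 32.6212 = 72.89.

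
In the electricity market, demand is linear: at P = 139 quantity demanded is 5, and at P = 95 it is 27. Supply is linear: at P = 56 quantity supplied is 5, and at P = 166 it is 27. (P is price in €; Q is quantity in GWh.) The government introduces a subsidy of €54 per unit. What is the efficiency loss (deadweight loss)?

€208.29

Demand slope = (95 − 139)/(27 − 5) = −2, so P = 149 − 2Q.
Supply slope = (166 − 56)/(27 − 5) = 5, so P = 31 + 5Q.
Competitive equilibrium: 149 − 2Q = 31 + 5Q → Q* = 16.8571, P* = 115.2857.
The subsidy lowers effective supply by 54: P = 5Q − 23.
New quantity: 149 − 2Q = 5Q − 23 → Q' = 24.5714.
Overproduction ΔQ = 24.5714 − 16.8571 = 7.7143; wedge = subsidy = 54.
Welfare loss = ½ × 7.7143 × 54 = €208.29.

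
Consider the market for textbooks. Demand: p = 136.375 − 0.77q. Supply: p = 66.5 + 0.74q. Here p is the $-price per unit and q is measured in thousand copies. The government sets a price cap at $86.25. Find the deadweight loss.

$289.62 thousand

Competitive equilibrium: 136.375 − 0.77q = 66.5 + 0.74q → q* = 46.2748, p* = 100.7434.
At the ceiling p = 86.25, quantity supplied = (86.25 − 66.5)/0.74 = 26.6892.
Willingness to pay at q' = 26.6892: 136.375 − 0.77·26.6892 = 115.8243.
Δq = 46.2748 − 26.6892 = 19.5856; wedge = 115.8243 − 86.25 = 29.5743.
Deadweight loss = ½ × 19.5856 × 29.5743 = $289.62 thousand.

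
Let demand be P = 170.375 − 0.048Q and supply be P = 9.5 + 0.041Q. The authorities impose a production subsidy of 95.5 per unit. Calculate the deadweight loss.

Competitive equilibrium: 170.375 − 0.048Q = 9.5 + 0.041Q → Q* = 1807.5843, P* = 83.611.
The subsidy lowers effective supply by 95.5: P = 0.041Q − 86.
New quantity: 170.375 − 0.048Q = 0.041Q − 86 → Q' = 2880.618.
Overproduction ΔQ = 2880.618 − 1807.5843 = 1073.0337; wedge = subsidy = 95.5.
Welfare loss = ½ × 1073.0337 × 95.5 = 51237.36.

51237.36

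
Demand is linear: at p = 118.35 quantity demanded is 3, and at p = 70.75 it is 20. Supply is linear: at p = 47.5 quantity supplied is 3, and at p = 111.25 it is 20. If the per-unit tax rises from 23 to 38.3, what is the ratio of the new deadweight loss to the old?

Demand slope = (70.75 − 118.35)/(20 − 3) = −2.8, so p = 126.75 − 2.8q.
Supply slope = (111.25 − 47.5)/(20 − 3) = 3.75, so p = 36.25 + 3.75q.
Competitive equilibrium: 126.75 − 2.8q = 36.25 + 3.75q → q* = 13.8168, p* = 88.063.
For a per-unit tax t: Δq = t/6.55, so DWL = ½·t·(t/6.55) = t²/13.1.
At t = 23: DWL = 40.382. At t = 38.3: DWL = 111.976.
Ratio = (38.3/23)² = 2.773.

2.773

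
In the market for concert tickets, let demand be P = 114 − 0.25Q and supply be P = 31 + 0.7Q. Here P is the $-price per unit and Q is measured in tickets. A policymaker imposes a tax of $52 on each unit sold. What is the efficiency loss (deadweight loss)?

$1423.16

Competitive equilibrium: 114 − 0.25Q = 31 + 0.7Q → Q* = 87.3684, P* = 92.1579.
With the tax, the buyer price exceeds the seller price by 52: (114 − 0.25Q) − (31 + 0.7Q) = 52 → Q' = 32.6316.
ΔQ = 87.3684 − 32.6316 = 54.7368; the wedge equals the tax, 52.
Welfare loss = ½ × 54.7368 × 52 = $1423.16.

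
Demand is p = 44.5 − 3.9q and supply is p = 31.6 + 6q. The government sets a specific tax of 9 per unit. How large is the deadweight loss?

4.09

Competitive equilibrium: 44.5 − 3.9q = 31.6 + 6q → q* = 1.303, p* = 39.4182.
With the tax, the buyer price exceeds the seller price by 9: (44.5 − 3.9q) − (31.6 + 6q) = 9 → q' = 0.3939.
Δq = 1.303 − 0.3939 = 0.9091; the wedge equals the tax, 9.
Welfare loss = ½ × 0.9091 × 9 = 4.09.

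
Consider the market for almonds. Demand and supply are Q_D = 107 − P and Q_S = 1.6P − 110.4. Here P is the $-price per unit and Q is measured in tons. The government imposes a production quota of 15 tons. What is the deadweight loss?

In inverse form: demand P = 107 − Q, supply P = 69 + 0.625Q.
Competitive equilibrium: 107 − Q = 69 + 0.625Q → Q* = 23.3846, P* = 83.6154.
At Q = 15: demand price = 107 − 1·15 = 92; supply price = 69 + 0.625·15 = 78.375.
ΔQ = 23.3846 − 15 = 8.3846; wedge = 92 − 78.375 = 13.625.
DWL = ½ × 8.3846 × 13.625 = $57.12.

$57.12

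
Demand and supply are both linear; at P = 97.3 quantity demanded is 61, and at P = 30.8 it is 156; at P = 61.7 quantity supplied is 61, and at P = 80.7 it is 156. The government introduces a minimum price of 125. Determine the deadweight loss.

2817.49

Demand slope = (30.8 − 97.3)/(156 − 61) = −0.7, so P = 140 − 0.7Q.
Supply slope = (80.7 − 61.7)/(156 − 61) = 0.2, so P = 49.5 + 0.2Q.
Competitive equilibrium: 140 − 0.7Q = 49.5 + 0.2Q → Q* = 100.5556, P* = 69.6111.
At the floor P = 125, quantity demanded = (140 − 125)/0.7 = 21.4286.
Sellers' marginal cost at Q' = 21.4286: 49.5 + 0.2·21.4286 = 53.7857.
ΔQ = 100.5556 − 21.4286 = 79.127; wedge = 125 − 53.7857 = 71.2143.
Welfare loss = ½ × 79.127 × 71.2143 = 2817.49.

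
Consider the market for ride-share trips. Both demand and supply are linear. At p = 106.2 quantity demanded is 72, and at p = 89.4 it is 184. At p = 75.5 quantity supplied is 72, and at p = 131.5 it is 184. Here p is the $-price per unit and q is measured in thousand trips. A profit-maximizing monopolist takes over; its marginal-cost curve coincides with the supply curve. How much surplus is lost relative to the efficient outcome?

Demand slope = (89.4 − 106.2)/(184 − 72) = −0.15, so p = 117 − 0.15q.
Supply slope = (131.5 − 75.5)/(184 − 72) = 0.5, so p = 39.5 + 0.5q.
Competitive equilibrium: 117 − 0.15q = 39.5 + 0.5q → q* = 119.2308, p* = 99.1154.
Marginal revenue: MR = 117 − 0.3q. Set MR = MC: 117 − 0.3q = 39.5 + 0.5q → q_m = 96.875.
Price p_m = 117 − 0.15·96.875 = 102.4688; MC(q_m) = 39.5 + 0.5·96.875 = 87.9375.
Competitive q* = 119.2308, so Δq = 22.3558; wedge = 102.4688 − 87.9375 = 14.5313.
Deadweight loss = ½ × 22.3558 × 14.5313 = $162.43 thousand.

$162.43 thousand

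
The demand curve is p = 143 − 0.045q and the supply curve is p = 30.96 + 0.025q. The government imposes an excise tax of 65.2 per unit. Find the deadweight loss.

30364.57

Competitive equilibrium: 143 − 0.045q = 30.96 + 0.025q → q* = 1600.5714, p* = 70.9743.
With the tax, the buyer price exceeds the seller price by 65.2: (143 − 0.045q) − (30.96 + 0.025q) = 65.2 → q' = 669.1429.
Δq = 1600.5714 − 669.1429 = 931.4285; the wedge equals the tax, 65.2.
Deadweight loss = ½ × 931.4285 × 65.2 = 30364.57.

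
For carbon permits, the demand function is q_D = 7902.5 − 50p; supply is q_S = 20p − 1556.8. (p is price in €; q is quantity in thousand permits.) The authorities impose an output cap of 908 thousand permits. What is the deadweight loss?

In inverse form: demand p = 158.05 − 0.02q, supply p = 77.84 + 0.05q.
Competitive equilibrium: 158.05 − 0.02q = 77.84 + 0.05q → q* = 1145.8571, p* = 135.1329.
At q = 908: demand price = 158.05 − 0.02·908 = 139.89; supply price = 77.84 + 0.05·908 = 123.24.
Δq = 1145.8571 − 908 = 237.8571; wedge = 139.89 − 123.24 = 16.65.
Welfare loss = ½ × 237.8571 × 16.65 = €1980.16 thousand.

€1980.16 thousand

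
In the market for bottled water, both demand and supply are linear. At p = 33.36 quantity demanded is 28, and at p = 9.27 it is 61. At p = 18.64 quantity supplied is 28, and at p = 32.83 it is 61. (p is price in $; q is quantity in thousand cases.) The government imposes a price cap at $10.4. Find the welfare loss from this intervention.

Demand slope = (9.27 − 33.36)/(61 − 28) = −0.73, so p = 53.8 − 0.73q.
Supply slope = (32.83 − 18.64)/(61 − 28) = 0.43, so p = 6.6 + 0.43q.
Competitive equilibrium: 53.8 − 0.73q = 6.6 + 0.43q → q* = 40.6897, p* = 24.0966.
At the ceiling p = 10.4, quantity supplied = (10.4 − 6.6)/0.43 = 8.8372.
Willingness to pay at q' = 8.8372: 53.8 − 0.73·8.8372 = 47.3488.
Δq = 40.6897 − 8.8372 = 31.8525; wedge = 47.3488 − 10.4 = 36.9488.
The triangle = ½ × 31.8525 × 36.9488 = $588.46 thousand.

$588.46 thousand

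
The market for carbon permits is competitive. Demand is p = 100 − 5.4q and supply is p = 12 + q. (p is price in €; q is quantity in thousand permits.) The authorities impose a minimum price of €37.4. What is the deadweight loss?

Competitive equilibrium: 100 − 5.4q = 12 + q → q* = 13.75, p* = 25.75.
At the floor p = 37.4, quantity demanded = (100 − 37.4)/5.4 = 11.5926.
Sellers' marginal cost at q' = 11.5926: 12 + 1·11.5926 = 23.5926.
Δq = 13.75 − 11.5926 = 2.1574; wedge = 37.4 − 23.5926 = 13.8074.
DWL = ½ × 2.1574 × 13.8074 = €14.89 thousand.

€14.89 thousand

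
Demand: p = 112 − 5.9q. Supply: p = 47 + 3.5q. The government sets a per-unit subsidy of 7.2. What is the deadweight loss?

2.76

Competitive equilibrium: 112 − 5.9q = 47 + 3.5q → q* = 6.9149, p* = 71.2021.
The subsidy lowers effective supply by 7.2: p = 39.8 + 3.5q.
New quantity: 112 − 5.9q = 39.8 + 3.5q → q' = 7.6809.
Overproduction Δq = 7.6809 − 6.9149 = 0.766; wedge = subsidy = 7.2.
Deadweight loss = ½ × 0.766 × 7.2 = 2.76.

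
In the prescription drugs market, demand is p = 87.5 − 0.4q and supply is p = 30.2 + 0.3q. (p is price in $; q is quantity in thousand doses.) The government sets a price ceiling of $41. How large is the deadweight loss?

Competitive equilibrium: 87.5 − 0.4q = 30.2 + 0.3q → q* = 81.8571, p* = 54.7571.
At the ceiling p = 41, quantity supplied = (41 − 30.2)/0.3 = 36.
Willingness to pay at q' = 36: 87.5 − 0.4·36 = 73.1.
Δq = 81.8571 − 36 = 45.8571; wedge = 73.1 − 41 = 32.1.
Welfare loss = ½ × 45.8571 × 32.1 = $736.01 thousand.

$736.01 thousand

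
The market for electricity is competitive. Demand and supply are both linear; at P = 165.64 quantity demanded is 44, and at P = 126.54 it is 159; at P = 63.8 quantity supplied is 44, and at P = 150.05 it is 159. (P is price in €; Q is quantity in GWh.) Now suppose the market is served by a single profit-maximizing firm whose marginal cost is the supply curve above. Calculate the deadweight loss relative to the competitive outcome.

€581.91

Demand slope = (126.54 − 165.64)/(159 − 44) = −0.34, so P = 180.6 − 0.34Q.
Supply slope = (150.05 − 63.8)/(159 − 44) = 0.75, so P = 30.8 + 0.75Q.
Competitive equilibrium: 180.6 − 0.34Q = 30.8 + 0.75Q → Q* = 137.4312, P* = 133.8734.
Marginal revenue: MR = 180.6 − 0.68Q. Set MR = MC: 180.6 − 0.68Q = 30.8 + 0.75Q → Q_m = 104.7552.
Price P_m = 180.6 − 0.34·104.7552 = 144.9832; MC(Q_m) = 30.8 + 0.75·104.7552 = 109.3664.
Competitive Q* = 137.4312, so ΔQ = 32.676; wedge = 144.9832 − 109.3664 = 35.6168.
Welfare loss = ½ × 32.676 × 35.6168 = €581.91.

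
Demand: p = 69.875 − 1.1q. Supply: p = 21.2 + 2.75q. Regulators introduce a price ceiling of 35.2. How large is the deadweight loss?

Competitive equilibrium: 69.875 − 1.1q = 21.2 + 2.75q → q* = 12.6429, p* = 55.9679.
At the ceiling p = 35.2, quantity supplied = (35.2 − 21.2)/2.75 = 5.0909.
Willingness to pay at q' = 5.0909: 69.875 − 1.1·5.0909 = 64.275.
Δq = 12.6429 − 5.0909 = 7.552; wedge = 64.275 − 35.2 = 29.075.
DWL = ½ × 7.552 × 29.075 = 109.79.

109.79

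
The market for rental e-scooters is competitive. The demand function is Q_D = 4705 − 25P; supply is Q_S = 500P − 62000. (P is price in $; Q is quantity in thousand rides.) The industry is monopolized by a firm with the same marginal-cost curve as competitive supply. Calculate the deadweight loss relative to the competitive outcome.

In inverse form: demand P = 188.2 − 0.04Q, supply P = 124 + 0.002Q.
Competitive equilibrium: 188.2 − 0.04Q = 124 + 0.002Q → Q* = 1528.571429, P* = 127.057143.
Marginal revenue: MR = 188.2 − 0.08Q. Set MR = MC: 188.2 − 0.08Q = 124 + 0.002Q → Q_m = 782.926829.
Price P_m = 188.2 − 0.04·782.926829 = 156.882927; MC(Q_m) = 124 + 0.002·782.926829 = 125.565854.
Competitive Q* = 1528.571429, so ΔQ = 745.6446; wedge = 156.882927 − 125.565854 = 31.317073.
Deadweight loss = ½ × 745.6446 × 31.317073 = $11675.70 thousand.

$11675.70 thousand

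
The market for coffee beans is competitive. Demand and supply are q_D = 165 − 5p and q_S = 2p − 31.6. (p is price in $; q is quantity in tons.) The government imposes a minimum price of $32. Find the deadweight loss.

In inverse form: demand p = 33 − 0.2q, supply p = 15.8 + 0.5q.
Competitive equilibrium: 33 − 0.2q = 15.8 + 0.5q → q* = 24.5714, p* = 28.0857.
At the floor p = 32, quantity demanded = (33 − 32)/0.2 = 5.
Sellers' marginal cost at q' = 5: 15.8 + 0.5·5 = 18.3.
Δq = 24.5714 − 5 = 19.5714; wedge = 32 − 18.3 = 13.7.
The triangle = ½ × 19.5714 × 13.7 = $134.06.

$134.06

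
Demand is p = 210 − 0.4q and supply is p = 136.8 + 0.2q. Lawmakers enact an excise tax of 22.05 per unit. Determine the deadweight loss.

405.17

Competitive equilibrium: 210 − 0.4q = 136.8 + 0.2q → q* = 122, p* = 161.2.
With the tax, the buyer price exceeds the seller price by 22.05: (210 − 0.4q) − (136.8 + 0.2q) = 22.05 → q' = 85.25.
Δq = 122 − 85.25 = 36.75; the wedge equals the tax, 22.05.
The triangle = ½ × 36.75 × 22.05 = 405.17.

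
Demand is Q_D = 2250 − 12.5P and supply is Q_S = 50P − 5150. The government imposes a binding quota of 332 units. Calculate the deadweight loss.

9592.20

In inverse form: demand P = 180 − 0.08Q, supply P = 103 + 0.02Q.
Competitive equilibrium: 180 − 0.08Q = 103 + 0.02Q → Q* = 770, P* = 118.4.
At Q = 332: demand price = 180 − 0.08·332 = 153.44; supply price = 103 + 0.02·332 = 109.64.
ΔQ = 770 − 332 = 438; wedge = 153.44 − 109.64 = 43.8.
The triangle = ½ × 438 × 43.8 = 9592.20.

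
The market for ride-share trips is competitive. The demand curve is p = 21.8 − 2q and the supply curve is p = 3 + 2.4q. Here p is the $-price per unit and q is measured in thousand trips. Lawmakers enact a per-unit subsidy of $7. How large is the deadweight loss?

$5.57 thousand

Competitive equilibrium: 21.8 − 2q = 3 + 2.4q → q* = 4.2727, p* = 13.2545.
The subsidy lowers effective supply by 7: p = 2.4q − 4.
New quantity: 21.8 − 2q = 2.4q − 4 → q' = 5.8636.
Overproduction Δq = 5.8636 − 4.2727 = 1.5909; wedge = subsidy = 7.
The triangle = ½ × 1.5909 × 7 = $5.57 thousand.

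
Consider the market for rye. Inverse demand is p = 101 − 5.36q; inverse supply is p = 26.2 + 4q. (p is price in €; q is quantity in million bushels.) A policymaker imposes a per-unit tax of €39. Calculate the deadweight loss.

Competitive equilibrium: 101 − 5.36q = 26.2 + 4q → q* = 7.9915, p* = 58.1658.
With the tax, the buyer price exceeds the seller price by 39: (101 − 5.36q) − (26.2 + 4q) = 39 → q' = 3.8248.
Δq = 7.9915 − 3.8248 = 4.1667; the wedge equals the tax, 39.
Welfare loss = ½ × 4.1667 × 39 = €81.25 million.

€81.25 million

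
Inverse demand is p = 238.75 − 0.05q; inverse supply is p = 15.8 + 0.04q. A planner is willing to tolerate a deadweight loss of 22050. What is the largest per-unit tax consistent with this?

Competitive equilibrium: 238.75 − 0.05q = 15.8 + 0.04q → q* = 2477.2222, p* = 114.8889.
A tax t gives Δq = t/0.09 and wedge t, so DWL = t²/0.18.
t²/0.18 = 22050 → t² = 3969 → t = 63.

63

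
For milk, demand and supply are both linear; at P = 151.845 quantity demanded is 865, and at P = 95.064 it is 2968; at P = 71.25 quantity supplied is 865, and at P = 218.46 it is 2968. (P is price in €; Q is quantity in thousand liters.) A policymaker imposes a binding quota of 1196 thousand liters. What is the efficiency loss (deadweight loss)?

€12119 thousand

Demand slope = (95.064 − 151.845)/(2968 − 865) = −0.027, so P = 175.2 − 0.027Q.
Supply slope = (218.46 − 71.25)/(2968 − 865) = 0.07, so P = 10.7 + 0.07Q.
Competitive equilibrium: 175.2 − 0.027Q = 10.7 + 0.07Q → Q* = 1695.8763, P* = 129.4113.
At Q = 1196: demand price = 175.2 − 0.027·1196 = 142.908; supply price = 10.7 + 0.07·1196 = 94.42.
ΔQ = 1695.8763 − 1196 = 499.8763; wedge = 142.908 − 94.42 = 48.488.
DWL = ½ × 499.8763 × 48.488 = €12119 thousand.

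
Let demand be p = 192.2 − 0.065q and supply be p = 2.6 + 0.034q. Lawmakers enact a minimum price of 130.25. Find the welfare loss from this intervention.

Competitive equilibrium: 192.2 − 0.065q = 2.6 + 0.034q → q* = 1915.15152, p* = 67.71515.
At the floor p = 130.25, quantity demanded = (192.2 − 130.25)/0.065 = 953.07692.
Sellers' marginal cost at q' = 953.07692: 2.6 + 0.034·953.07692 = 35.00462.
Δq = 1915.15152 − 953.07692 = 962.0746; wedge = 130.25 − 35.00462 = 95.24538.
Deadweight loss = ½ × 962.0746 × 95.24538 = 45816.58.

45816.58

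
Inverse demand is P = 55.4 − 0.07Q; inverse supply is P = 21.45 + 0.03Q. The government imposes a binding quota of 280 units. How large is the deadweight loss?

Competitive equilibrium: 55.4 − 0.07Q = 21.45 + 0.03Q → Q* = 339.5, P* = 31.635.
At Q = 280: demand price = 55.4 − 0.07·280 = 35.8; supply price = 21.45 + 0.03·280 = 29.85.
ΔQ = 339.5 − 280 = 59.5; wedge = 35.8 − 29.85 = 5.95.
Welfare loss = ½ × 59.5 × 5.95 = 177.01.

177.01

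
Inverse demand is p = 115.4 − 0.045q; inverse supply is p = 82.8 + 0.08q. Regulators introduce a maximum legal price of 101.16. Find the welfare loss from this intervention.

Competitive equilibrium: 115.4 − 0.045q = 82.8 + 0.08q → q* = 260.8, p* = 103.664.
At the ceiling p = 101.16, quantity supplied = (101.16 − 82.8)/0.08 = 229.5.
Willingness to pay at q' = 229.5: 115.4 − 0.045·229.5 = 105.0725.
Δq = 260.8 − 229.5 = 31.3; wedge = 105.0725 − 101.16 = 3.9125.
DWL = ½ × 31.3 × 3.9125 = 61.23.

61.23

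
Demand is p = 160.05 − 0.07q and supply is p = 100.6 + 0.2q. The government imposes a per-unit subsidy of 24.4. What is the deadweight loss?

1102.52

Competitive equilibrium: 160.05 − 0.07q = 100.6 + 0.2q → q* = 220.1852, p* = 144.637.
The subsidy lowers effective supply by 24.4: p = 76.2 + 0.2q.
New quantity: 160.05 − 0.07q = 76.2 + 0.2q → q' = 310.5556.
Overproduction Δq = 310.5556 − 220.1852 = 90.3704; wedge = subsidy = 24.4.
DWL = ½ × 90.3704 × 24.4 = 1102.52.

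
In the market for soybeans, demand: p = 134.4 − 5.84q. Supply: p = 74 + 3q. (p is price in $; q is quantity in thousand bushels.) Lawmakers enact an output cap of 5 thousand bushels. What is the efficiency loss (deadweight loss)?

Competitive equilibrium: 134.4 − 5.84q = 74 + 3q → q* = 6.8326, p* = 94.4977.
At q = 5: demand price = 134.4 − 5.84·5 = 105.2; supply price = 74 + 3·5 = 89.
Δq = 6.8326 − 5 = 1.8326; wedge = 105.2 − 89 = 16.2.
Deadweight loss = ½ × 1.8326 × 16.2 = $14.84 thousand.

$14.84 thousand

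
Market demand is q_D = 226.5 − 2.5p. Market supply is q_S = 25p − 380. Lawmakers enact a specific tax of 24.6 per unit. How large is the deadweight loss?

687.68

In inverse form: demand p = 90.6 − 0.4q, supply p = 15.2 + 0.04q.
Competitive equilibrium: 90.6 − 0.4q = 15.2 + 0.04q → q* = 171.3636, p* = 22.0545.
With the tax, the buyer price exceeds the seller price by 24.6: (90.6 − 0.4q) − (15.2 + 0.04q) = 24.6 → q' = 115.4545.
Δq = 171.3636 − 115.4545 = 55.9091; the wedge equals the tax, 24.6.
Welfare loss = ½ × 55.9091 × 24.6 = 687.68.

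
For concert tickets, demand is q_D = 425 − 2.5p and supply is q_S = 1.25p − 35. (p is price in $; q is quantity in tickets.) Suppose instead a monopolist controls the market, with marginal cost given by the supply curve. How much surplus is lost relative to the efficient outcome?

In inverse form: demand p = 170 − 0.4q, supply p = 28 + 0.8q.
Competitive equilibrium: 170 − 0.4q = 28 + 0.8q → q* = 118.3333, p* = 122.6667.
Marginal revenue: MR = 170 − 0.8q. Set MR = MC: 170 − 0.8q = 28 + 0.8q → q_m = 88.75.
Price p_m = 170 − 0.4·88.75 = 134.5; MC(q_m) = 28 + 0.8·88.75 = 99.
Competitive q* = 118.3333, so Δq = 29.5833; wedge = 134.5 − 99 = 35.5.
The triangle = ½ × 29.5833 × 35.5 = $525.10.

$525.10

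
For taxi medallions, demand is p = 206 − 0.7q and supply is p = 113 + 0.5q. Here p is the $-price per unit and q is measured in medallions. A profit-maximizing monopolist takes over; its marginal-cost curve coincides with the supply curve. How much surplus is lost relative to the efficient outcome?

Competitive equilibrium: 206 − 0.7q = 113 + 0.5q → q* = 77.5, p* = 151.75.
Marginal revenue: MR = 206 − 1.4q. Set MR = MC: 206 − 1.4q = 113 + 0.5q → q_m = 48.9474.
Price p_m = 206 − 0.7·48.9474 = 171.7368; MC(q_m) = 113 + 0.5·48.9474 = 137.4737.
Competitive q* = 77.5, so Δq = 28.5526; wedge = 171.7368 − 137.4737 = 34.2631.
Welfare loss = ½ × 28.5526 × 34.2631 = $489.15.

$489.15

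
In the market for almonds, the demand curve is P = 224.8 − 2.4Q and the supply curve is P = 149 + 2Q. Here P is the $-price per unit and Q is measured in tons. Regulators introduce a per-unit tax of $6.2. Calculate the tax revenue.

Competitive equilibrium: 224.8 − 2.4Q = 149 + 2Q → Q* = 17.2273, P* = 183.4545.
With the tax, the buyer price exceeds the seller price by 6.2: (224.8 − 2.4Q) − (149 + 2Q) = 6.2 → Q' = 15.8182.
Tax revenue = 6.2 × 15.8182 = $98.07.

$98.07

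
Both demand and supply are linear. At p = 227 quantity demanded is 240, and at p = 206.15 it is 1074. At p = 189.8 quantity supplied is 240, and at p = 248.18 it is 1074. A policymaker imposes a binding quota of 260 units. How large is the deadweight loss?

Demand slope = (206.15 − 227)/(1074 − 240) = −0.025, so p = 233 − 0.025q.
Supply slope = (248.18 − 189.8)/(1074 − 240) = 0.07, so p = 173 + 0.07q.
Competitive equilibrium: 233 − 0.025q = 173 + 0.07q → q* = 631.5789, p* = 217.2105.
At q = 260: demand price = 233 − 0.025·260 = 226.5; supply price = 173 + 0.07·260 = 191.2.
Δq = 631.5789 − 260 = 371.5789; wedge = 226.5 − 191.2 = 35.3.
The triangle = ½ × 371.5789 × 35.3 = 6558.37.

6558.37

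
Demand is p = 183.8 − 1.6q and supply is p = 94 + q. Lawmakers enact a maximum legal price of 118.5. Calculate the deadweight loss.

Competitive equilibrium: 183.8 − 1.6q = 94 + q → q* = 34.5385, p* = 128.5385.
At the ceiling p = 118.5, quantity supplied = (118.5 − 94)/1 = 24.5.
Willingness to pay at q' = 24.5: 183.8 − 1.6·24.5 = 144.6.
Δq = 34.5385 − 24.5 = 10.0385; wedge = 144.6 − 118.5 = 26.1.
The triangle = ½ × 10.0385 × 26.1 = 131.

131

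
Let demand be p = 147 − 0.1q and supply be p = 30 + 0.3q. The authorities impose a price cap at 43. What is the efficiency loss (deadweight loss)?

Competitive equilibrium: 147 − 0.1q = 30 + 0.3q → q* = 292.5, p* = 117.75.
At the ceiling p = 43, quantity supplied = (43 − 30)/0.3 = 43.3333.
Willingness to pay at q' = 43.3333: 147 − 0.1·43.3333 = 142.6667.
Δq = 292.5 − 43.3333 = 249.1667; wedge = 142.6667 − 43 = 99.6667.
DWL = ½ × 249.1667 × 99.6667 = 12416.81.

12416.81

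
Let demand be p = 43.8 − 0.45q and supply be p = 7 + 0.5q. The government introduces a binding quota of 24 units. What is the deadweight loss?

103.16

Competitive equilibrium: 43.8 − 0.45q = 7 + 0.5q → q* = 38.7368, p* = 26.3684.
At q = 24: demand price = 43.8 − 0.45·24 = 33; supply price = 7 + 0.5·24 = 19.
Δq = 38.7368 − 24 = 14.7368; wedge = 33 − 19 = 14.
Deadweight loss = ½ × 14.7368 × 14 = 103.16.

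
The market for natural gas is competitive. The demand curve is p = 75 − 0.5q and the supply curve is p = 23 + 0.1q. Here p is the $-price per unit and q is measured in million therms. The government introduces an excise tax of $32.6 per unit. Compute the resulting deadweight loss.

Competitive equilibrium: 75 − 0.5q = 23 + 0.1q → q* = 86.6667, p* = 31.6667.
With the tax, the buyer price exceeds the seller price by 32.6: (75 − 0.5q) − (23 + 0.1q) = 32.6 → q' = 32.3333.
Δq = 86.6667 − 32.3333 = 54.3334; the wedge equals the tax, 32.6.
The triangle = ½ × 54.3334 × 32.6 = $885.63 million.

$885.63 million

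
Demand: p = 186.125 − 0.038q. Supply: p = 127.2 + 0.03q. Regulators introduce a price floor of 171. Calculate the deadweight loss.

Competitive equilibrium: 186.125 − 0.038q = 127.2 + 0.03q → q* = 866.5441, p* = 153.1963.
At the floor p = 171, quantity demanded = (186.125 − 171)/0.038 = 398.0263.
Sellers' marginal cost at q' = 398.0263: 127.2 + 0.03·398.0263 = 139.1408.
Δq = 866.5441 − 398.0263 = 468.5178; wedge = 171 − 139.1408 = 31.8592.
Welfare loss = ½ × 468.5178 × 31.8592 = 7463.30.

7463.30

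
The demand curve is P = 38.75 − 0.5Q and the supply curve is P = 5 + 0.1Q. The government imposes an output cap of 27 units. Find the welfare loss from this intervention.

Competitive equilibrium: 38.75 − 0.5Q = 5 + 0.1Q → Q* = 56.25, P* = 10.625.
At Q = 27: demand price = 38.75 − 0.5·27 = 25.25; supply price = 5 + 0.1·27 = 7.7.
ΔQ = 56.25 − 27 = 29.25; wedge = 25.25 − 7.7 = 17.55.
Welfare loss = ½ × 29.25 × 17.55 = 256.67.

256.67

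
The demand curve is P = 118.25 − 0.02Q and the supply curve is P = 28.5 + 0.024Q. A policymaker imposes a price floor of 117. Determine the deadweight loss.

Competitive equilibrium: 118.25 − 0.02Q = 28.5 + 0.024Q → Q* = 2039.7727, P* = 77.4545.
At the floor P = 117, quantity demanded = (118.25 − 117)/0.02 = 62.5.
Sellers' marginal cost at Q' = 62.5: 28.5 + 0.024·62.5 = 30.
ΔQ = 2039.7727 − 62.5 = 1977.2727; wedge = 117 − 30 = 87.
Deadweight loss = ½ × 1977.2727 × 87 = 86011.36.

86011.36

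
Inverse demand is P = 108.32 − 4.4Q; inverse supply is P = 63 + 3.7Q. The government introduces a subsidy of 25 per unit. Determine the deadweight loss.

38.58

Competitive equilibrium: 108.32 − 4.4Q = 63 + 3.7Q → Q* = 5.5951, P* = 83.7017.
The subsidy lowers effective supply by 25: P = 38 + 3.7Q.
New quantity: 108.32 − 4.4Q = 38 + 3.7Q → Q' = 8.6815.
Overproduction ΔQ = 8.6815 − 5.5951 = 3.0864; wedge = subsidy = 25.
Deadweight loss = ½ × 3.0864 × 25 = 38.58.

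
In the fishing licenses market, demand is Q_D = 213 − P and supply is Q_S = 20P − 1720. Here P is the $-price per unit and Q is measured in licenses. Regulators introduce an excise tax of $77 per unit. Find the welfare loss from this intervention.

$2823.33

In inverse form: demand P = 213 − Q, supply P = 86 + 0.05Q.
Competitive equilibrium: 213 − Q = 86 + 0.05Q → Q* = 120.95238, P* = 92.04762.
With the tax, the buyer price exceeds the seller price by 77: (213 − Q) − (86 + 0.05Q) = 77 → Q' = 47.61905.
ΔQ = 120.95238 − 47.61905 = 73.33333; the wedge equals the tax, 77.
Deadweight loss = ½ × 73.33333 × 77 = $2823.33.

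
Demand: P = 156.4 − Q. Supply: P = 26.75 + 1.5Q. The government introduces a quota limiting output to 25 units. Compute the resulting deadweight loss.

901.82

Competitive equilibrium: 156.4 − Q = 26.75 + 1.5Q → Q* = 51.86, P* = 104.54.
At Q = 25: demand price = 156.4 − 1·25 = 131.4; supply price = 26.75 + 1.5·25 = 64.25.
ΔQ = 51.86 − 25 = 26.86; wedge = 131.4 − 64.25 = 67.15.
Welfare loss = ½ × 26.86 × 67.15 = 901.82.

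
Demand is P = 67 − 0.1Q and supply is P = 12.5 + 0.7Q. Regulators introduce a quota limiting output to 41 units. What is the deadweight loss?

294.31

Competitive equilibrium: 67 − 0.1Q = 12.5 + 0.7Q → Q* = 68.125, P* = 60.1875.
At Q = 41: demand price = 67 − 0.1·41 = 62.9; supply price = 12.5 + 0.7·41 = 41.2.
ΔQ = 68.125 − 41 = 27.125; wedge = 62.9 − 41.2 = 21.7.
The triangle = ½ × 27.125 × 21.7 = 294.31.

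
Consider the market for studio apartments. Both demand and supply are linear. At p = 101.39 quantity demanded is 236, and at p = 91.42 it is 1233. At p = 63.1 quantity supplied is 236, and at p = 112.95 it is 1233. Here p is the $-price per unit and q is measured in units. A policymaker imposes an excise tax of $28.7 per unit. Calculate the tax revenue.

$11360.42

Demand slope = (91.42 − 101.39)/(1233 − 236) = −0.01, so p = 103.75 − 0.01q.
Supply slope = (112.95 − 63.1)/(1233 − 236) = 0.05, so p = 51.3 + 0.05q.
Competitive equilibrium: 103.75 − 0.01q = 51.3 + 0.05q → q* = 874.1667, p* = 95.0083.
With the tax, the buyer price exceeds the seller price by 28.7: (103.75 − 0.01q) − (51.3 + 0.05q) = 28.7 → q' = 395.8333.
Tax revenue = 28.7 × 395.8333 = $11360.42.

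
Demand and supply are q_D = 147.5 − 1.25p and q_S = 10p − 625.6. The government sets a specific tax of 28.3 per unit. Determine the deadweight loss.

In inverse form: demand p = 118 − 0.8q, supply p = 62.56 + 0.1q.
Competitive equilibrium: 118 − 0.8q = 62.56 + 0.1q → q* = 61.6, p* = 68.72.
With the tax, the buyer price exceeds the seller price by 28.3: (118 − 0.8q) − (62.56 + 0.1q) = 28.3 → q' = 30.1556.
Δq = 61.6 − 30.1556 = 31.4444; the wedge equals the tax, 28.3.
The triangle = ½ × 31.4444 × 28.3 = 444.94.

444.94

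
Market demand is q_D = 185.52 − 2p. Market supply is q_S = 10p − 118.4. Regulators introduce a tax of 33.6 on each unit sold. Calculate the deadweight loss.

In inverse form: demand p = 92.76 − 0.5q, supply p = 11.84 + 0.1q.
Competitive equilibrium: 92.76 − 0.5q = 11.84 + 0.1q → q* = 134.8667, p* = 25.3267.
With the tax, the buyer price exceeds the seller price by 33.6: (92.76 − 0.5q) − (11.84 + 0.1q) = 33.6 → q' = 78.8667.
Δq = 134.8667 − 78.8667 = 56; the wedge equals the tax, 33.6.
Welfare loss = ½ × 56 × 33.6 = 940.80.

940.80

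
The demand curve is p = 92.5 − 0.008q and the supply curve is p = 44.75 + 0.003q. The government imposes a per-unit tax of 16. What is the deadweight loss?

11636.36

Competitive equilibrium: 92.5 − 0.008q = 44.75 + 0.003q → q* = 4340.9091, p* = 57.7727.
With the tax, the buyer price exceeds the seller price by 16: (92.5 − 0.008q) − (44.75 + 0.003q) = 16 → q' = 2886.3636.
Δq = 4340.9091 − 2886.3636 = 1454.5455; the wedge equals the tax, 16.
Deadweight loss = ½ × 1454.5455 × 16 = 11636.36.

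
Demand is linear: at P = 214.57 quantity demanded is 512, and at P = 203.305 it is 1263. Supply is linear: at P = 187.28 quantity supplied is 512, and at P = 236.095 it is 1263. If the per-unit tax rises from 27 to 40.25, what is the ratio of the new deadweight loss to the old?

2.222

Demand slope = (203.305 − 214.57)/(1263 − 512) = −0.015, so P = 222.25 − 0.015Q.
Supply slope = (236.095 − 187.28)/(1263 − 512) = 0.065, so P = 154 + 0.065Q.
Competitive equilibrium: 222.25 − 0.015Q = 154 + 0.065Q → Q* = 853.125, P* = 209.4531.
For a per-unit tax t: ΔQ = t/0.08, so DWL = ½·t·(t/0.08) = t²/0.16.
At t = 27: DWL = 4556.25. At t = 40.25: DWL = 10125.391.
Ratio = (40.25/27)² = 2.222.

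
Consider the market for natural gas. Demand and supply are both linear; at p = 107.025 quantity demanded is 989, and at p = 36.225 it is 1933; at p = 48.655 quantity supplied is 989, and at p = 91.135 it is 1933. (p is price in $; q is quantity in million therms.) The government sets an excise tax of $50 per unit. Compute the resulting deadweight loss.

$10416.67 million

Demand slope = (36.225 − 107.025)/(1933 − 989) = −0.075, so p = 181.2 − 0.075q.
Supply slope = (91.135 − 48.655)/(1933 − 989) = 0.045, so p = 4.15 + 0.045q.
Competitive equilibrium: 181.2 − 0.075q = 4.15 + 0.045q → q* = 1475.4167, p* = 70.5438.
With the tax, the buyer price exceeds the seller price by 50: (181.2 − 0.075q) − (4.15 + 0.045q) = 50 → q' = 1058.75.
Δq = 1475.4167 − 1058.75 = 416.6667; the wedge equals the tax, 50.
Deadweight loss = ½ × 416.6667 × 50 = $10416.67 million.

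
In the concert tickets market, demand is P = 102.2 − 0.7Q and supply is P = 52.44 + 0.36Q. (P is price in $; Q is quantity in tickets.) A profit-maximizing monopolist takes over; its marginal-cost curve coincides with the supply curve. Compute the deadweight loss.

$184.75

Competitive equilibrium: 102.2 − 0.7Q = 52.44 + 0.36Q → Q* = 46.9434, P* = 69.3396.
Marginal revenue: MR = 102.2 − 1.4Q. Set MR = MC: 102.2 − 1.4Q = 52.44 + 0.36Q → Q_m = 28.2727.
Price P_m = 102.2 − 0.7·28.2727 = 82.4091; MC(Q_m) = 52.44 + 0.36·28.2727 = 62.6182.
Competitive Q* = 46.9434, so ΔQ = 18.6707; wedge = 82.4091 − 62.6182 = 19.7909.
DWL = ½ × 18.6707 × 19.7909 = $184.75.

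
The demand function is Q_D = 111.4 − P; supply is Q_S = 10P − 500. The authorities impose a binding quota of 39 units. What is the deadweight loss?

155.57

In inverse form: demand P = 111.4 − Q, supply P = 50 + 0.1Q.
Competitive equilibrium: 111.4 − Q = 50 + 0.1Q → Q* = 55.8182, P* = 55.5818.
At Q = 39: demand price = 111.4 − 1·39 = 72.4; supply price = 50 + 0.1·39 = 53.9.
ΔQ = 55.8182 − 39 = 16.8182; wedge = 72.4 − 53.9 = 18.5.
Welfare loss = ½ × 16.8182 × 18.5 = 155.57.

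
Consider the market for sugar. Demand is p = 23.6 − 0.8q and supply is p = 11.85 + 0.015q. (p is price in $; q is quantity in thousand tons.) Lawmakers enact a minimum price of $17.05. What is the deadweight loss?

Competitive equilibrium: 23.6 − 0.8q = 11.85 + 0.015q → q* = 14.4172, p* = 12.0663.
At the floor p = 17.05, quantity demanded = (23.6 − 17.05)/0.8 = 8.1875.
Sellers' marginal cost at q' = 8.1875: 11.85 + 0.015·8.1875 = 11.9728.
Δq = 14.4172 − 8.1875 = 6.2297; wedge = 17.05 − 11.9728 = 5.0772.
The triangle = ½ × 6.2297 × 5.0772 = $15.81 thousand.

$15.81 thousand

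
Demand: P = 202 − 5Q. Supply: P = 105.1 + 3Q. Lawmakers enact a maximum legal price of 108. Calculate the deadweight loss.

496.92

Competitive equilibrium: 202 − 5Q = 105.1 + 3Q → Q* = 12.1125, P* = 141.4375.
At the ceiling P = 108, quantity supplied = (108 − 105.1)/3 = 0.9667.
Willingness to pay at Q' = 0.9667: 202 − 5·0.9667 = 197.1665.
ΔQ = 12.1125 − 0.9667 = 11.1458; wedge = 197.1665 − 108 = 89.1665.
The triangle = ½ × 11.1458 × 89.1665 = 496.92.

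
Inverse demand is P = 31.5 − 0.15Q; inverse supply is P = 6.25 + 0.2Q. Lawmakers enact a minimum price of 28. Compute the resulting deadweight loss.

Competitive equilibrium: 31.5 − 0.15Q = 6.25 + 0.2Q → Q* = 72.1429, P* = 20.6786.
At the floor P = 28, quantity demanded = (31.5 − 28)/0.15 = 23.3333.
Sellers' marginal cost at Q' = 23.3333: 6.25 + 0.2·23.3333 = 10.9167.
ΔQ = 72.1429 − 23.3333 = 48.8096; wedge = 28 − 10.9167 = 17.0833.
Deadweight loss = ½ × 48.8096 × 17.0833 = 416.91.

416.91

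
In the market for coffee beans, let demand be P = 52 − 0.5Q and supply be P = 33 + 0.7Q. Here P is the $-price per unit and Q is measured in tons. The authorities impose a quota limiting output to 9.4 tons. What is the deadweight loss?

Competitive equilibrium: 52 − 0.5Q = 33 + 0.7Q → Q* = 15.8333, P* = 44.0833.
At Q = 9.4: demand price = 52 − 0.5·9.4 = 47.3; supply price = 33 + 0.7·9.4 = 39.58.
ΔQ = 15.8333 − 9.4 = 6.4333; wedge = 47.3 − 39.58 = 7.72.
DWL = ½ × 6.4333 × 7.72 = $24.83.

$24.83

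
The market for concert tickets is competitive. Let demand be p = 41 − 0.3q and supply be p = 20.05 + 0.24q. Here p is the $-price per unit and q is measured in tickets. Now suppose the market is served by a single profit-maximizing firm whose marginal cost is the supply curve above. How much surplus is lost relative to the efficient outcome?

Competitive equilibrium: 41 − 0.3q = 20.05 + 0.24q → q* = 38.7963, p* = 29.3611.
Marginal revenue: MR = 41 − 0.6q. Set MR = MC: 41 − 0.6q = 20.05 + 0.24q → q_m = 24.9405.
Price p_m = 41 − 0.3·24.9405 = 33.5179; MC(q_m) = 20.05 + 0.24·24.9405 = 26.0357.
Competitive q* = 38.7963, so Δq = 13.8558; wedge = 33.5179 − 26.0357 = 7.4822.
Welfare loss = ½ × 13.8558 × 7.4822 = $51.84.

$51.84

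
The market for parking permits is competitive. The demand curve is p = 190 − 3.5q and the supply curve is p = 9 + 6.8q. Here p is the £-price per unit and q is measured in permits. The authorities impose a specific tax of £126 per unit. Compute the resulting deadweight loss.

£770.68

Competitive equilibrium: 190 − 3.5q = 9 + 6.8q → q* = 17.5728, p* = 128.4951.
With the tax, the buyer price exceeds the seller price by 126: (190 − 3.5q) − (9 + 6.8q) = 126 → q' = 5.3398.
Δq = 17.5728 − 5.3398 = 12.233; the wedge equals the tax, 126.
Welfare loss = ½ × 12.233 × 126 = £770.68.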